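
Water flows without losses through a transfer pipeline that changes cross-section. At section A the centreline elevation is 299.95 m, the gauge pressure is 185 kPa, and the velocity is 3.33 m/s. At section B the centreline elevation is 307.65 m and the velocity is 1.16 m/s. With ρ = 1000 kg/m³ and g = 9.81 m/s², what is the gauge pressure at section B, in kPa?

Pressure head at A: ψ₁ = P₁/(ρg) = 185×1000 / (1000 × 9.81) = 18.86 m.
Velocity heads: v₁²/2g = 3.33²/19.62 = 0.565 m; v₂²/2g = 1.16²/19.62 = 0.069 m.
Total head H = z₁ + ψ₁ + v₁²/2g = 299.95 + 18.86 + 0.565 = 319.38 m.
ψ₂ = H − z₂ − v₂²/2g = 319.38 − 307.65 − 0.069 = 11.66 m.
P₂ = ρgψ₂ = 1000 × 9.81 × 11.66 ≈ 114 kPa.

P₂ ≈ 114 kPa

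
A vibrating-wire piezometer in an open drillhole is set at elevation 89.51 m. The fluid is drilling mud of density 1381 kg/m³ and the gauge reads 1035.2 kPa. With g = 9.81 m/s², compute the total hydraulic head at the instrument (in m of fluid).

h ≈ 165.92 m

ψ = P/(ρg) = 1035.2×1000 / (1381 × 9.81) = 76.41 m.
h = z + ψ = 89.51 + 76.41 = 165.92 m.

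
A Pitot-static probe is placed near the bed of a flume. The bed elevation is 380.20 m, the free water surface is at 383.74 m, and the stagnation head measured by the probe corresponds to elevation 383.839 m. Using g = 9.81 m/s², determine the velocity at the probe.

v ≈ 1.39 m/s

Near the bed, under hydrostatic conditions, the piezometric head (z + ψ) equals the free-surface elevation, 383.74 m.
Velocity head = total − piezometric = 383.839 − 383.74 = 0.099 m.
v = √(2g·h_v) = √(2 × 9.81 × 0.099) = 1.39 m/s.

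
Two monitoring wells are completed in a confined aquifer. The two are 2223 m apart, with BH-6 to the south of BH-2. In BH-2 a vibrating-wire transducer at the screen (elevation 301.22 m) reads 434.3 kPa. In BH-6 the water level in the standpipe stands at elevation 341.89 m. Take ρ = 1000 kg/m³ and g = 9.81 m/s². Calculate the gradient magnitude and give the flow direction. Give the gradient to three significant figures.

i ≈ 0.00162; groundwater flows toward the south

Pressure head at BH-2: ψ = P/(ρg) = 434.3×1000 / (1000 × 9.81) = 44.27 m.
Total head at BH-2: h = z + ψ = 301.22 + 44.27 = 345.49 m.
Total head at BH-6: h = 341.89 m (water level in the piezometer is the total head).
Head difference: h(BH-2) − h(BH-6) = 345.49 − 341.89 = 3.60 m.
Hydraulic gradient: i = |Δh| / L = 3.60 / 2223 = 0.00162.
Flow is from higher to lower head: from BH-2 toward BH-6, i.e. toward the south.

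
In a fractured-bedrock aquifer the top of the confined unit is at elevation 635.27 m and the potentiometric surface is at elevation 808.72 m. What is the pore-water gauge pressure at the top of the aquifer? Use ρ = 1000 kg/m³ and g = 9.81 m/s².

Pressure head at the aquifer top: ψ = h − z = 808.72 − 635.27 = 173.45 m.
P = ρgψ = 1000 × 9.81 × 173.45 = 1701545 Pa ≈ 1700 kPa.

P ≈ 1700 kPa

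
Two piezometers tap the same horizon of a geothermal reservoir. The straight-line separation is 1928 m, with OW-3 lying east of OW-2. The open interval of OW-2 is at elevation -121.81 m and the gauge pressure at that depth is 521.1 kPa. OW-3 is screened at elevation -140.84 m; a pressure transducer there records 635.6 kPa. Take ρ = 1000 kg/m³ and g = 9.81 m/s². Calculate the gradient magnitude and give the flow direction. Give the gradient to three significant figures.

Pressure head at OW-2: ψ = P/(ρg) = 521.1×1000 / (1000 × 9.81) = 53.12 m.
Total head at OW-2: h = z + ψ = -121.81 + 53.12 = -68.69 m.
Pressure head at OW-3: ψ = P/(ρg) = 635.6×1000 / (1000 × 9.81) = 64.79 m.
Total head at OW-3: h = z + ψ = -140.84 + 64.79 = -76.05 m.
Head difference: h(OW-2) − h(OW-3) = -68.69 − (-76.05) = 7.36 m.
Hydraulic gradient: i = |Δh| / L = 7.36 / 1928 = 0.00382.
Flow is from higher to lower head: from OW-2 toward OW-3, i.e. toward the east.

i ≈ 0.00382; groundwater flows toward the east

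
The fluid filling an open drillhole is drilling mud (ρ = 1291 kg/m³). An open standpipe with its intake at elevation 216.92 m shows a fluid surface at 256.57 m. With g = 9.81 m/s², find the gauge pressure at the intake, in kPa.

Pressure head ψ = h − z = 256.57 − 216.92 = 39.65 m.
P = ρgψ = 1291 × 9.81 × 39.65 = 502156 Pa ≈ 502 kPa.

P ≈ 502 kPa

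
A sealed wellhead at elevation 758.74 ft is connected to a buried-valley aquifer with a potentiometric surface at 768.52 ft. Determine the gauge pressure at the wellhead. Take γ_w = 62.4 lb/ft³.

Head above the cap: Δh = 768.52 − 758.74 = 9.78 ft.
P = γΔh/144 = 62.4 × 9.78 / 144 = 4.24 psi.

P ≈ 4.24 psi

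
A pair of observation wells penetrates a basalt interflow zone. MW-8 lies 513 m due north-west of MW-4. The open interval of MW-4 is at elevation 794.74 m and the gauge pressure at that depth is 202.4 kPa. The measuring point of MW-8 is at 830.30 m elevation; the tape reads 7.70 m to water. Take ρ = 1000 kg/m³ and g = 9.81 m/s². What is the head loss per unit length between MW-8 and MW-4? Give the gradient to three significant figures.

i ≈ 0.0141 m/m

Pressure head at MW-4: ψ = P/(ρg) = 202.4×1000 / (1000 × 9.81) = 20.63 m.
Total head at MW-4: h = z + ψ = 794.74 + 20.63 = 815.37 m.
Total head at MW-8: h = 830.30 − 7.70 = 822.60 m.
Head difference: h(MW-4) − h(MW-8) = 815.37 − 822.60 = -7.23 m.
Hydraulic gradient: i = |Δh| / L = 7.23 / 513 = 0.0141.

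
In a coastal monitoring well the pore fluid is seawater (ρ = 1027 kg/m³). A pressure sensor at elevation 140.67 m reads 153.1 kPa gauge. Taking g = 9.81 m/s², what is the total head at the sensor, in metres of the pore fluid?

h ≈ 155.87 m

ψ = P/(ρg) = 153.1×1000 / (1027 × 9.81) = 15.20 m.
h = z + ψ = 140.67 + 15.20 = 155.87 m.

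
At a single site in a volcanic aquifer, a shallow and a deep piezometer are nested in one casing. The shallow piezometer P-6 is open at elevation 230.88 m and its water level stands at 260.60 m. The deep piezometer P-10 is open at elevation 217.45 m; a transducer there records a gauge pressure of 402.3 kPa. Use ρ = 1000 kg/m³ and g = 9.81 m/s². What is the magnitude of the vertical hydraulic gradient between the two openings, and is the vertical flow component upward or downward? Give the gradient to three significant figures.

|i_v| ≈ 0.159; vertical flow is downward

Total head at P-6: h = 260.60 m (water level in the standpipe).
Pressure head at P-10: ψ = P/(ρg) = 402.3×1000 / (1000 × 9.81) = 41.01 m.
Total head at P-10: h = z + ψ = 217.45 + 41.01 = 258.46 m.
Δh = h(P-6) − h(P-10) = 260.60 − 258.46 = 2.14 m.
Vertical separation Δz = 230.88 − 217.45 = 13.43 m.
|i_v| = |Δh| / Δz = 2.14 / 13.43 = 0.159.
Head is higher in the shallow piezometer, so vertical flow is downward (recharge condition).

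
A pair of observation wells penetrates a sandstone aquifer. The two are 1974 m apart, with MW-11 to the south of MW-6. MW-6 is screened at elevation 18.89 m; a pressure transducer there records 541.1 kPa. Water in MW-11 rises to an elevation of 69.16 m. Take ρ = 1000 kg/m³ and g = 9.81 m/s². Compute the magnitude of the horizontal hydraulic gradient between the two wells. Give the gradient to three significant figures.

i ≈ 0.00248

Pressure head at MW-6: ψ = P/(ρg) = 541.1×1000 / (1000 × 9.81) = 55.16 m.
Total head at MW-6: h = z + ψ = 18.89 + 55.16 = 74.05 m.
Total head at MW-11: h = 69.16 m (water level in the piezometer is the total head).
Head difference: h(MW-6) − h(MW-11) = 74.05 − 69.16 = 4.89 m.
Hydraulic gradient: i = |Δh| / L = 4.89 / 1974 = 0.00248.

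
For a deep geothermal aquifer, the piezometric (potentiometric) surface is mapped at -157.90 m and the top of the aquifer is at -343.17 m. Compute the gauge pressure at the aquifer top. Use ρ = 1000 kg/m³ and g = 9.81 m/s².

P ≈ 1820 kPa

Pressure head at the aquifer top: ψ = h − z = -157.90 − (-343.17) = 185.27 m.
P = ρgψ = 1000 × 9.81 × 185.27 = 1817499 Pa ≈ 1820 kPa.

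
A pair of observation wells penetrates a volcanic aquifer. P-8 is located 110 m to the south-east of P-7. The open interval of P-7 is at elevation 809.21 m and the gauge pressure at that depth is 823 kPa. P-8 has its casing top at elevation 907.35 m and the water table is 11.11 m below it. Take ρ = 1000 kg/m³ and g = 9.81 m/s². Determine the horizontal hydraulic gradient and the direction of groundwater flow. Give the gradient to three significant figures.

i ≈ 0.0285; groundwater flows toward the north-west

Pressure head at P-7: ψ = P/(ρg) = 823×1000 / (1000 × 9.81) = 83.89 m.
Total head at P-7: h = z + ψ = 809.21 + 83.89 = 893.10 m.
Total head at P-8: h = 907.35 − 11.11 = 896.24 m.
Head difference: h(P-7) − h(P-8) = 893.10 − 896.24 = -3.14 m.
Hydraulic gradient: i = |Δh| / L = 3.14 / 110 = 0.0285.
Flow is from higher to lower head: from P-8 toward P-7, i.e. toward the north-west.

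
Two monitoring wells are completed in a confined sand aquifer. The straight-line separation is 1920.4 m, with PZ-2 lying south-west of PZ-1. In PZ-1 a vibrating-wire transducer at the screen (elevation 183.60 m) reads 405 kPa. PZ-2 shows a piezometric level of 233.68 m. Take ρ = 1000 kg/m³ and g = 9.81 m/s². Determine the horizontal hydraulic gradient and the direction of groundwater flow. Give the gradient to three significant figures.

Pressure head at PZ-1: ψ = P/(ρg) = 405×1000 / (1000 × 9.81) = 41.28 m.
Total head at PZ-1: h = z + ψ = 183.60 + 41.28 = 224.88 m.
Total head at PZ-2: h = 233.68 m (water level in the piezometer is the total head).
Head difference: h(PZ-1) − h(PZ-2) = 224.88 − 233.68 = -8.80 m.
Hydraulic gradient: i = |Δh| / L = 8.80 / 1920.4 = 0.00458.
Flow is from higher to lower head: from PZ-2 toward PZ-1, i.e. toward the north-east.

i ≈ 0.00458; groundwater flows toward the north-east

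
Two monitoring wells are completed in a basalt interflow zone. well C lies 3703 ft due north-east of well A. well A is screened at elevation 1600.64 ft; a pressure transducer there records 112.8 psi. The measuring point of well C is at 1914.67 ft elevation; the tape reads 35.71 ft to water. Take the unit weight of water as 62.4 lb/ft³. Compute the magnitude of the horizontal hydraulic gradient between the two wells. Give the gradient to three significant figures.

i ≈ 0.00486

Pressure head at well A: ψ = 144·P/γ = 144 × 112.8 / 62.4 = 260.31 ft.
Total head at well A: h = z + ψ = 1600.64 + 260.31 = 1860.95 ft.
Total head at well C: h = 1914.67 − 35.71 = 1878.96 ft.
Head difference: h(well A) − h(well C) = 1860.95 − 1878.96 = -18.01 ft.
Hydraulic gradient: i = |Δh| / L = 18.01 / 3703 = 0.00486.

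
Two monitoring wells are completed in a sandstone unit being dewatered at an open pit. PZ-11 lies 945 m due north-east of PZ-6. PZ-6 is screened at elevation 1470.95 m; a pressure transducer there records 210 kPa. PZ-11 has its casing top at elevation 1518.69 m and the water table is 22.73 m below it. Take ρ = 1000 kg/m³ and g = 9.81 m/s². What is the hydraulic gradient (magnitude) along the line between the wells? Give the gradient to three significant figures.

Pressure head at PZ-6: ψ = P/(ρg) = 210×1000 / (1000 × 9.81) = 21.41 m.
Total head at PZ-6: h = z + ψ = 1470.95 + 21.41 = 1492.36 m.
Total head at PZ-11: h = 1518.69 − 22.73 = 1495.96 m.
Head difference: h(PZ-6) − h(PZ-11) = 1492.36 − 1495.96 = -3.60 m.
Hydraulic gradient: i = |Δh| / L = 3.60 / 945 = 0.00381.

i ≈ 0.00381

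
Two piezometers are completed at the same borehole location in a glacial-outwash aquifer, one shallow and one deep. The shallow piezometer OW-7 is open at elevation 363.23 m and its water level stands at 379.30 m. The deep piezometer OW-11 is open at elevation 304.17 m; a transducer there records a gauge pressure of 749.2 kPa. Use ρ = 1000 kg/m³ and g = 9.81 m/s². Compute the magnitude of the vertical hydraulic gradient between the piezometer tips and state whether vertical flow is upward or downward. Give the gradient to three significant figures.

|i_v| ≈ 0.0210; vertical flow is upward

Total head at OW-7: h = 379.30 m (water level in the standpipe).
Pressure head at OW-11: ψ = P/(ρg) = 749.2×1000 / (1000 × 9.81) = 76.37 m.
Total head at OW-11: h = z + ψ = 304.17 + 76.37 = 380.54 m.
Δh = h(OW-7) − h(OW-11) = 379.30 − 380.54 = -1.24 m.
Vertical separation Δz = 363.23 − 304.17 = 59.06 m.
|i_v| = |Δh| / Δz = 1.24 / 59.06 = 0.0210.
Head is higher in the deep piezometer, so vertical flow is upward (discharge condition).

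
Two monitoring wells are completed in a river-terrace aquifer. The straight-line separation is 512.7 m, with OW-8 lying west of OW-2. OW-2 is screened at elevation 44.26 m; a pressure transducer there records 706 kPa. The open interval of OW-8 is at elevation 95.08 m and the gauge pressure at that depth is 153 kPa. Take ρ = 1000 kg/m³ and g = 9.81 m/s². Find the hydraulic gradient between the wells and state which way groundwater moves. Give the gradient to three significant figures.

i ≈ 0.0108; groundwater flows toward the west

Pressure head at OW-2: ψ = P/(ρg) = 706×1000 / (1000 × 9.81) = 71.97 m.
Total head at OW-2: h = z + ψ = 44.26 + 71.97 = 116.23 m.
Pressure head at OW-8: ψ = P/(ρg) = 153×1000 / (1000 × 9.81) = 15.60 m.
Total head at OW-8: h = z + ψ = 95.08 + 15.60 = 110.68 m.
Head difference: h(OW-2) − h(OW-8) = 116.23 − 110.68 = 5.55 m.
Hydraulic gradient: i = |Δh| / L = 5.55 / 512.7 = 0.0108.
Flow is from higher to lower head: from OW-2 toward OW-8, i.e. toward the west.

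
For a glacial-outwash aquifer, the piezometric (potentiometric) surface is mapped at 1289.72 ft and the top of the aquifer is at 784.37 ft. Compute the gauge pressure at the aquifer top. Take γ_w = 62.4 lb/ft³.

P ≈ 219 psi

Pressure head at the aquifer top: ψ = h − z = 1289.72 − 784.37 = 505.35 ft.
P = γψ/144 = 62.4 × 505.35 / 144 = 219 psi.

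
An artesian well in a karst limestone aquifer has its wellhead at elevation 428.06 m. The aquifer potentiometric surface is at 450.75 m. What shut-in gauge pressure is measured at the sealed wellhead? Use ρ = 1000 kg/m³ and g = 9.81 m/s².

P ≈ 223 kPa

Head above the cap: Δh = 450.75 − 428.06 = 22.69 m.
P = ρgΔh = 1000 × 9.81 × 22.69 = 222589 Pa ≈ 223 kPa.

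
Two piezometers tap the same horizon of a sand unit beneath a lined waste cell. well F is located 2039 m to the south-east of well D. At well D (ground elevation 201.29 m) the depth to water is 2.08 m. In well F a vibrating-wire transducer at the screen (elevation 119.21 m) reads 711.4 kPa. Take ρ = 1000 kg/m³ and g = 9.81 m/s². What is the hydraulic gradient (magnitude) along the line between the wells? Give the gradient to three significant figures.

Total head at well D: h = 201.29 − 2.08 = 199.21 m.
Pressure head at well F: ψ = P/(ρg) = 711.4×1000 / (1000 × 9.81) = 72.52 m.
Total head at well F: h = z + ψ = 119.21 + 72.52 = 191.73 m.
Head difference: h(well D) − h(well F) = 199.21 − 191.73 = 7.48 m.
Hydraulic gradient: i = |Δh| / L = 7.48 / 2039 = 0.00367.

i ≈ 0.00367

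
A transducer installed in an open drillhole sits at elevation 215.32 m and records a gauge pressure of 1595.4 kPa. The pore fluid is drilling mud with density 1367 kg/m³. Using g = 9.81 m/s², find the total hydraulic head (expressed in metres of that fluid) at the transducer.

ψ = P/(ρg) = 1595.4×1000 / (1367 × 9.81) = 118.97 m.
h = z + ψ = 215.32 + 118.97 = 334.29 m.

h ≈ 334.29 m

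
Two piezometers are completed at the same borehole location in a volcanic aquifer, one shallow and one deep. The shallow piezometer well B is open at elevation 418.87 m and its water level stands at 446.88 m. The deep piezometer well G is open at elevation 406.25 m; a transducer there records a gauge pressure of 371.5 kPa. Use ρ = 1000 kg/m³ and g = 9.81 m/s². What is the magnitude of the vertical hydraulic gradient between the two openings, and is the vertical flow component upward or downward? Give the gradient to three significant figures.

Total head at well B: h = 446.88 m (water level in the standpipe).
Pressure head at well G: ψ = P/(ρg) = 371.5×1000 / (1000 × 9.81) = 37.87 m.
Total head at well G: h = z + ψ = 406.25 + 37.87 = 444.12 m.
Δh = h(well B) − h(well G) = 446.88 − 444.12 = 2.76 m.
Vertical separation Δz = 418.87 − 406.25 = 12.62 m.
|i_v| = |Δh| / Δz = 2.76 / 12.62 = 0.219.
Head is higher in the shallow piezometer, so vertical flow is downward (recharge condition).

|i_v| ≈ 0.219; vertical flow is downward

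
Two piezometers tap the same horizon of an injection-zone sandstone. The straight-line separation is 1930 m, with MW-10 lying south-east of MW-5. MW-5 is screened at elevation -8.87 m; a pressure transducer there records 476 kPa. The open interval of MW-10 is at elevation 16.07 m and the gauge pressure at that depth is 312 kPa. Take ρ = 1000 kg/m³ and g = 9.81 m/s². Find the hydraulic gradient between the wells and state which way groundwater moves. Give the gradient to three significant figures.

i ≈ 0.00426; groundwater flows toward the north-west

Pressure head at MW-5: ψ = P/(ρg) = 476×1000 / (1000 × 9.81) = 48.52 m.
Total head at MW-5: h = z + ψ = -8.87 + 48.52 = 39.65 m.
Pressure head at MW-10: ψ = P/(ρg) = 312×1000 / (1000 × 9.81) = 31.80 m.
Total head at MW-10: h = z + ψ = 16.07 + 31.80 = 47.87 m.
Head difference: h(MW-5) − h(MW-10) = 39.65 − 47.87 = -8.22 m.
Hydraulic gradient: i = |Δh| / L = 8.22 / 1930 = 0.00426.
Flow is from higher to lower head: from MW-10 toward MW-5, i.e. toward the north-west.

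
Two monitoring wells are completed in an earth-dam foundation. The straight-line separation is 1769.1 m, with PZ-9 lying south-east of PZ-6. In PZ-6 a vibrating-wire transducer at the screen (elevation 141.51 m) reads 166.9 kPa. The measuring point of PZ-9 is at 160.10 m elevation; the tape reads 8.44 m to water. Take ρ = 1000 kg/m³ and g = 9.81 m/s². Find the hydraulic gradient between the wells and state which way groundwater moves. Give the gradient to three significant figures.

Pressure head at PZ-6: ψ = P/(ρg) = 166.9×1000 / (1000 × 9.81) = 17.01 m.
Total head at PZ-6: h = z + ψ = 141.51 + 17.01 = 158.52 m.
Total head at PZ-9: h = 160.10 − 8.44 = 151.66 m.
Head difference: h(PZ-6) − h(PZ-9) = 158.52 − 151.66 = 6.86 m.
Hydraulic gradient: i = |Δh| / L = 6.86 / 1769.1 = 0.00388.
Flow is from higher to lower head: from PZ-6 toward PZ-9, i.e. toward the south-east.

i ≈ 0.00388; groundwater flows toward the south-east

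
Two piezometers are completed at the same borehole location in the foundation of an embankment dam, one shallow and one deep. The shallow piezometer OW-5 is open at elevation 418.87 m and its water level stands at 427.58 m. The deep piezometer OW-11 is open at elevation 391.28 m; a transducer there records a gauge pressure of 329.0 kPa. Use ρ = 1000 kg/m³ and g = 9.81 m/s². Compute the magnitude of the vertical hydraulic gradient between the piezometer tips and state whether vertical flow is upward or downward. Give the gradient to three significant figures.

|i_v| ≈ 0.100; vertical flow is downward

Total head at OW-5: h = 427.58 m (water level in the standpipe).
Pressure head at OW-11: ψ = P/(ρg) = 329.0×1000 / (1000 × 9.81) = 33.54 m.
Total head at OW-11: h = z + ψ = 391.28 + 33.54 = 424.82 m.
Δh = h(OW-5) − h(OW-11) = 427.58 − 424.82 = 2.76 m.
Vertical separation Δz = 418.87 − 391.28 = 27.59 m.
|i_v| = |Δh| / Δz = 2.76 / 27.59 = 0.100.
Head is higher in the shallow piezometer, so vertical flow is downward (recharge condition).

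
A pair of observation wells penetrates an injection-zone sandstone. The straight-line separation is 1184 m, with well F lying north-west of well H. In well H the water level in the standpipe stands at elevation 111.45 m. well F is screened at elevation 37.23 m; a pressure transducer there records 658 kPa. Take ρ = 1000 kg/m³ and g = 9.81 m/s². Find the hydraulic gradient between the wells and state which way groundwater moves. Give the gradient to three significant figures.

Total head at well H: h = 111.45 m (water level in the piezometer is the total head).
Pressure head at well F: ψ = P/(ρg) = 658×1000 / (1000 × 9.81) = 67.07 m.
Total head at well F: h = z + ψ = 37.23 + 67.07 = 104.30 m.
Head difference: h(well H) − h(well F) = 111.45 − 104.30 = 7.15 m.
Hydraulic gradient: i = |Δh| / L = 7.15 / 1184 = 0.00604.
Flow is from higher to lower head: from well H toward well F, i.e. toward the north-west.

i ≈ 0.00604; groundwater flows toward the north-west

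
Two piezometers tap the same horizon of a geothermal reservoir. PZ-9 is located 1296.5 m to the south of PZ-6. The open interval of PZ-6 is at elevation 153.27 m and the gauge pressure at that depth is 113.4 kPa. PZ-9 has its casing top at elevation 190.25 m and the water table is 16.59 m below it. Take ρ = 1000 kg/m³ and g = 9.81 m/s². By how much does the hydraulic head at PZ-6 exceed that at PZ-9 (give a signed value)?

Δh ≈ -8.83 m

Pressure head at PZ-6: ψ = P/(ρg) = 113.4×1000 / (1000 × 9.81) = 11.56 m.
Total head at PZ-6: h = z + ψ = 153.27 + 11.56 = 164.83 m.
Total head at PZ-9: h = 190.25 − 16.59 = 173.66 m.
Head difference: h(PZ-6) − h(PZ-9) = 164.83 − 173.66 = -8.83 m.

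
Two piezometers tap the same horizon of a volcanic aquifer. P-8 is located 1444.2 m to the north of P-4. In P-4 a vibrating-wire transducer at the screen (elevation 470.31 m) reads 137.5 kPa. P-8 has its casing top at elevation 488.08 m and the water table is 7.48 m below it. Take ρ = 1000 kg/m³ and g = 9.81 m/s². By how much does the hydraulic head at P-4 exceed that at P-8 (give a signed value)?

Pressure head at P-4: ψ = P/(ρg) = 137.5×1000 / (1000 × 9.81) = 14.02 m.
Total head at P-4: h = z + ψ = 470.31 + 14.02 = 484.33 m.
Total head at P-8: h = 488.08 − 7.48 = 480.60 m.
Head difference: h(P-4) − h(P-8) = 484.33 − 480.60 = 3.73 m.

Δh ≈ 3.73 m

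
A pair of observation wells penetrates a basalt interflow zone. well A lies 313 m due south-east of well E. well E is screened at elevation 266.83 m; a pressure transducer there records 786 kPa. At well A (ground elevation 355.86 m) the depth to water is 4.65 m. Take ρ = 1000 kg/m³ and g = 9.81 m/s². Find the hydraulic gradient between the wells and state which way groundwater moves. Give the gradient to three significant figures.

i ≈ 0.0136; groundwater flows toward the north-west

Pressure head at well E: ψ = P/(ρg) = 786×1000 / (1000 × 9.81) = 80.12 m.
Total head at well E: h = z + ψ = 266.83 + 80.12 = 346.95 m.
Total head at well A: h = 355.86 − 4.65 = 351.21 m.
Head difference: h(well E) − h(well A) = 346.95 − 351.21 = -4.26 m.
Hydraulic gradient: i = |Δh| / L = 4.26 / 313 = 0.0136.
Flow is from higher to lower head: from well A toward well E, i.e. toward the north-west.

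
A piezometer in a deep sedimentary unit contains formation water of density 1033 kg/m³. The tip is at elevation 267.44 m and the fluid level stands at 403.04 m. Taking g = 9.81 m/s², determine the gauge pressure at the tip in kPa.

Pressure head ψ = h − z = 403.04 − 267.44 = 135.60 m.
P = ρgψ = 1033 × 9.81 × 135.60 = 1374134 Pa ≈ 1370 kPa.

P ≈ 1370 kPa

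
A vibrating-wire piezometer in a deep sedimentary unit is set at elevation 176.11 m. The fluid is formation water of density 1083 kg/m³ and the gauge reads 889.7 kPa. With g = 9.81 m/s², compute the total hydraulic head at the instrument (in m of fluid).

ψ = P/(ρg) = 889.7×1000 / (1083 × 9.81) = 83.74 m.
h = z + ψ = 176.11 + 83.74 = 259.85 m.

h ≈ 259.85 m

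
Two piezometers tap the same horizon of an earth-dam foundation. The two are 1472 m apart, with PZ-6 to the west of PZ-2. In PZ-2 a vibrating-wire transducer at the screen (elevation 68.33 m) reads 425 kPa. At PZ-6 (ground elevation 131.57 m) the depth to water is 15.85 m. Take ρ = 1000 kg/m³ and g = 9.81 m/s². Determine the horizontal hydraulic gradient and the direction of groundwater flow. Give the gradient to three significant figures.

Pressure head at PZ-2: ψ = P/(ρg) = 425×1000 / (1000 × 9.81) = 43.32 m.
Total head at PZ-2: h = z + ψ = 68.33 + 43.32 = 111.65 m.
Total head at PZ-6: h = 131.57 − 15.85 = 115.72 m.
Head difference: h(PZ-2) − h(PZ-6) = 111.65 − 115.72 = -4.07 m.
Hydraulic gradient: i = |Δh| / L = 4.07 / 1472 = 0.00276.
Flow is from higher to lower head: from PZ-6 toward PZ-2, i.e. toward the east.

i ≈ 0.00276; groundwater flows toward the east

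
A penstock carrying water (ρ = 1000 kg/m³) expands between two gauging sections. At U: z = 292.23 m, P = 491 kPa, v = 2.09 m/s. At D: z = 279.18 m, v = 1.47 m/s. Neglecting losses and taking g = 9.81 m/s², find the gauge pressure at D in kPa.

Pressure head at U: ψ₁ = P₁/(ρg) = 491×1000 / (1000 × 9.81) = 50.05 m.
Velocity heads: v₁²/2g = 2.09²/19.62 = 0.223 m; v₂²/2g = 1.47²/19.62 = 0.110 m.
Total head H = z₁ + ψ₁ + v₁²/2g = 292.23 + 50.05 + 0.223 = 342.50 m.
ψ₂ = H − z₂ − v₂²/2g = 342.50 − 279.18 − 0.110 = 63.21 m.
P₂ = ρgψ₂ = 1000 × 9.81 × 63.21 ≈ 620 kPa.

P₂ ≈ 620 kPa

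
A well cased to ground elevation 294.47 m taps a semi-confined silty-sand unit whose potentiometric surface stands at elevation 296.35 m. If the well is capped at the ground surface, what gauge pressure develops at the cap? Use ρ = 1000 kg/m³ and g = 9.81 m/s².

P ≈ 18.4 kPa

Head above the cap: Δh = 296.35 − 294.47 = 1.88 m.
P = ρgΔh = 1000 × 9.81 × 1.88 = 18443 Pa ≈ 18.4 kPa.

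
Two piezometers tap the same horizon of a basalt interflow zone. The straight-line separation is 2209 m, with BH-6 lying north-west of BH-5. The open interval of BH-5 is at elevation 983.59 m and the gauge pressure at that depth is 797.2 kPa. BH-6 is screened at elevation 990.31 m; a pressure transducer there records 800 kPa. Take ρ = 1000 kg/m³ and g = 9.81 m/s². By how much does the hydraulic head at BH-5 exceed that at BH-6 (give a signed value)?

Δh ≈ -7.01 m

Pressure head at BH-5: ψ = P/(ρg) = 797.2×1000 / (1000 × 9.81) = 81.26 m.
Total head at BH-5: h = z + ψ = 983.59 + 81.26 = 1064.85 m.
Pressure head at BH-6: ψ = P/(ρg) = 800×1000 / (1000 × 9.81) = 81.55 m.
Total head at BH-6: h = z + ψ = 990.31 + 81.55 = 1071.86 m.
Head difference: h(BH-5) − h(BH-6) = 1064.85 − 1071.86 = -7.01 m.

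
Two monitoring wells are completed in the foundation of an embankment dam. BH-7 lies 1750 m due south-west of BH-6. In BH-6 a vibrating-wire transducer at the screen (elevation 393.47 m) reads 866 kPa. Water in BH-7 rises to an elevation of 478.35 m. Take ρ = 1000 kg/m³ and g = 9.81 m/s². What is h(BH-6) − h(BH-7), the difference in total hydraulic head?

Pressure head at BH-6: ψ = P/(ρg) = 866×1000 / (1000 × 9.81) = 88.28 m.
Total head at BH-6: h = z + ψ = 393.47 + 88.28 = 481.75 m.
Total head at BH-7: h = 478.35 m (water level in the piezometer is the total head).
Head difference: h(BH-6) − h(BH-7) = 481.75 − 478.35 = 3.40 m.

Δh ≈ 3.40 m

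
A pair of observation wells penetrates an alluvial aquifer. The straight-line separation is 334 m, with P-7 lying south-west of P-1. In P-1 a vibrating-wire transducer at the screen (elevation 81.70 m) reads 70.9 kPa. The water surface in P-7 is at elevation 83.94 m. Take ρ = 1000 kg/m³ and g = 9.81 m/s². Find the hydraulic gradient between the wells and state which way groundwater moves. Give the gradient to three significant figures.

i ≈ 0.0149; groundwater flows toward the south-west

Pressure head at P-1: ψ = P/(ρg) = 70.9×1000 / (1000 × 9.81) = 7.23 m.
Total head at P-1: h = z + ψ = 81.70 + 7.23 = 88.93 m.
Total head at P-7: h = 83.94 m (water level in the piezometer is the total head).
Head difference: h(P-1) − h(P-7) = 88.93 − 83.94 = 4.99 m.
Hydraulic gradient: i = |Δh| / L = 4.99 / 334 = 0.0149.
Flow is from higher to lower head: from P-1 toward P-7, i.e. toward the south-west.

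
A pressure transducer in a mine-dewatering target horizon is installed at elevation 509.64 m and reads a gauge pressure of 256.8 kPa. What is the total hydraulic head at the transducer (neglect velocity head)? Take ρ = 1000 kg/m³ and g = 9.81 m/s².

h ≈ 535.82 m

ψ = P/(ρg) = 256.8×1000 / (1000 × 9.81) = 26.18 m.
h = z + ψ = 509.64 + 26.18 = 535.82 m.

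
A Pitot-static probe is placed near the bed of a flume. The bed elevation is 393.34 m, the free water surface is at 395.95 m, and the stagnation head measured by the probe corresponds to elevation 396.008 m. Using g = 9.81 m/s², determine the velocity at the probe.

Near the bed, under hydrostatic conditions, the piezometric head (z + ψ) equals the free-surface elevation, 395.95 m.
Velocity head = total − piezometric = 396.008 − 395.95 = 0.058 m.
v = √(2g·h_v) = √(2 × 9.81 × 0.058) = 1.07 m/s.

v ≈ 1.07 m/s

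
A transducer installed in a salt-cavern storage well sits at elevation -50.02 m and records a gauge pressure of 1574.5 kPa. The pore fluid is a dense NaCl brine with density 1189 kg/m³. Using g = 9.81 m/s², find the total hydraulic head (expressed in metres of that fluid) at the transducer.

h ≈ 84.97 m

ψ = P/(ρg) = 1574.5×1000 / (1189 × 9.81) = 134.99 m.
h = z + ψ = -50.02 + 134.99 = 84.97 m.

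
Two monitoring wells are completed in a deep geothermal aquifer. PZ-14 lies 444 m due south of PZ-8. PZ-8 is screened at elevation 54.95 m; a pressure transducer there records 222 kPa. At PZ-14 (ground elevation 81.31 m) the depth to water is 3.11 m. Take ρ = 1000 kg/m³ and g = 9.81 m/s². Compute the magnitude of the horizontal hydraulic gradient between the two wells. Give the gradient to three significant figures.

Pressure head at PZ-8: ψ = P/(ρg) = 222×1000 / (1000 × 9.81) = 22.63 m.
Total head at PZ-8: h = z + ψ = 54.95 + 22.63 = 77.58 m.
Total head at PZ-14: h = 81.31 − 3.11 = 78.20 m.
Head difference: h(PZ-8) − h(PZ-14) = 77.58 − 78.20 = -0.62 m.
Hydraulic gradient: i = |Δh| / L = 0.62 / 444 = 0.00140.

i ≈ 0.00140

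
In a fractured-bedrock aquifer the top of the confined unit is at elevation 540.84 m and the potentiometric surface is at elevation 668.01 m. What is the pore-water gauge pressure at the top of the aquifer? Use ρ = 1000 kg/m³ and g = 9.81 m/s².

Pressure head at the aquifer top: ψ = h − z = 668.01 − 540.84 = 127.17 m.
P = ρgψ = 1000 × 9.81 × 127.17 = 1247538 Pa ≈ 1250 kPa.

P ≈ 1250 kPa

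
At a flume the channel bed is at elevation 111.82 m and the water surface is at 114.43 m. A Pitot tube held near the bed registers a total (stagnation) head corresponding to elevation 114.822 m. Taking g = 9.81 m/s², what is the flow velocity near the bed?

Near the bed, under hydrostatic conditions, the piezometric head (z + ψ) equals the free-surface elevation, 114.43 m.
Velocity head = total − piezometric = 114.822 − 114.43 = 0.392 m.
v = √(2g·h_v) = √(2 × 9.81 × 0.392) = 2.77 m/s.

v ≈ 2.77 m/s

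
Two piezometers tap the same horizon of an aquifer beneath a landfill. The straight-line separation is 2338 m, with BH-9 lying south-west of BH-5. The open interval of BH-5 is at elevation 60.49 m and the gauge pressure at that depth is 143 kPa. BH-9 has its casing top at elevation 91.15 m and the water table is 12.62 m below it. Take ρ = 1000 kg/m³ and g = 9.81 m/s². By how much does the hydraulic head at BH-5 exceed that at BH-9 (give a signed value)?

Pressure head at BH-5: ψ = P/(ρg) = 143×1000 / (1000 × 9.81) = 14.58 m.
Total head at BH-5: h = z + ψ = 60.49 + 14.58 = 75.07 m.
Total head at BH-9: h = 91.15 − 12.62 = 78.53 m.
Head difference: h(BH-5) − h(BH-9) = 75.07 − 78.53 = -3.46 m.

Δh ≈ -3.46 m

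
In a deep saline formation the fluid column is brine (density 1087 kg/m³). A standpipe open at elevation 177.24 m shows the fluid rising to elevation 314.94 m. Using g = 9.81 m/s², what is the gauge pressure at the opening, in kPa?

P ≈ 1470 kPa

Pressure head ψ = h − z = 314.94 − 177.24 = 137.70 m.
P = ρgψ = 1087 × 9.81 × 137.70 = 1468360 Pa ≈ 1470 kPa.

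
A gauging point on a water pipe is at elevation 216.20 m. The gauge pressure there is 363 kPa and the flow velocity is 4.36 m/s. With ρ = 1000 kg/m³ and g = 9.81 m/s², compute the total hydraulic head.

h ≈ 254.17 m

Pressure head ψ = P/(ρg) = 363×1000 / (1000 × 9.81) = 37.00 m.
Velocity head = v²/(2g) = 4.36² / (2 × 9.81) = 0.969 m.
h = z + ψ + v²/(2g) = 216.20 + 37.00 + 0.969 = 254.17 m.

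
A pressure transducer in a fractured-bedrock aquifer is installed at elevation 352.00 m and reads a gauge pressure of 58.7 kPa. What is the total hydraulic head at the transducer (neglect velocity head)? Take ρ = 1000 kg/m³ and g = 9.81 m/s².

ψ = P/(ρg) = 58.7×1000 / (1000 × 9.81) = 5.98 m.
h = z + ψ = 352.00 + 5.98 = 357.98 m.

h ≈ 357.98 m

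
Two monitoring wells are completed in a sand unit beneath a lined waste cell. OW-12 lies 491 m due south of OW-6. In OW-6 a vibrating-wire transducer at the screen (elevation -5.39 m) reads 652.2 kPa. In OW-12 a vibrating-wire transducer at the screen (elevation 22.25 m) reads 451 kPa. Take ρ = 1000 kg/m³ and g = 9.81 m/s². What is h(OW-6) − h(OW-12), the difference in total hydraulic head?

Δh ≈ -7.13 m

Pressure head at OW-6: ψ = P/(ρg) = 652.2×1000 / (1000 × 9.81) = 66.48 m.
Total head at OW-6: h = z + ψ = -5.39 + 66.48 = 61.09 m.
Pressure head at OW-12: ψ = P/(ρg) = 451×1000 / (1000 × 9.81) = 45.97 m.
Total head at OW-12: h = z + ψ = 22.25 + 45.97 = 68.22 m.
Head difference: h(OW-6) − h(OW-12) = 61.09 − 68.22 = -7.13 m.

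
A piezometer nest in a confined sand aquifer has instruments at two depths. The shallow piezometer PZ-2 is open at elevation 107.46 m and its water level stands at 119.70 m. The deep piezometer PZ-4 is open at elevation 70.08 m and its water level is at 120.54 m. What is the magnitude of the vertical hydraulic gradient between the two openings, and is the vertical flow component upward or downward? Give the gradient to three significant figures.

|i_v| ≈ 0.0225; vertical flow is upward

Total head at PZ-2: h = 119.70 m (water level in the standpipe).
Total head at PZ-4: h = 120.54 m.
Δh = h(PZ-2) − h(PZ-4) = 119.70 − 120.54 = -0.84 m.
Vertical separation Δz = 107.46 − 70.08 = 37.38 m.
|i_v| = |Δh| / Δz = 0.84 / 37.38 = 0.0225.
Head is higher in the deep piezometer, so vertical flow is upward (discharge condition).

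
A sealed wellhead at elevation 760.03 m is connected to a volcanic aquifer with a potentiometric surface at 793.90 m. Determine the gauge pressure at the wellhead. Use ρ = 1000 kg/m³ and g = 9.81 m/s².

P ≈ 332 kPa

Head above the cap: Δh = 793.90 − 760.03 = 33.87 m.
P = ρgΔh = 1000 × 9.81 × 33.87 = 332265 Pa ≈ 332 kPa.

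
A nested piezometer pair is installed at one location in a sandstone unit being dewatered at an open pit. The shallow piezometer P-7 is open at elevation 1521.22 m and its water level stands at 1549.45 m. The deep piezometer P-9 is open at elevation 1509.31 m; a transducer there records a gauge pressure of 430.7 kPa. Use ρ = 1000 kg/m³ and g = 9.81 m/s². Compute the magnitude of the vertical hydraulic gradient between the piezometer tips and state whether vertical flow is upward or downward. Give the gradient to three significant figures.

Total head at P-7: h = 1549.45 m (water level in the standpipe).
Pressure head at P-9: ψ = P/(ρg) = 430.7×1000 / (1000 × 9.81) = 43.90 m.
Total head at P-9: h = z + ψ = 1509.31 + 43.90 = 1553.21 m.
Δh = h(P-7) − h(P-9) = 1549.45 − 1553.21 = -3.76 m.
Vertical separation Δz = 1521.22 − 1509.31 = 11.91 m.
|i_v| = |Δh| / Δz = 3.76 / 11.91 = 0.316.
Head is higher in the deep piezometer, so vertical flow is upward (discharge condition).

|i_v| ≈ 0.316; vertical flow is upward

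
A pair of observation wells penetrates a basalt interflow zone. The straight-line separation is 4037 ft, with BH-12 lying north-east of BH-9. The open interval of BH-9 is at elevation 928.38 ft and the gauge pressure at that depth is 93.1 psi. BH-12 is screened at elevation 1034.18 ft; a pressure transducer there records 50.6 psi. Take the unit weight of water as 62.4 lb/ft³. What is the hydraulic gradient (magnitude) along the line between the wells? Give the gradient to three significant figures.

Pressure head at BH-9: ψ = 144·P/γ = 144 × 93.1 / 62.4 = 214.85 ft.
Total head at BH-9: h = z + ψ = 928.38 + 214.85 = 1143.23 ft.
Pressure head at BH-12: ψ = 144·P/γ = 144 × 50.6 / 62.4 = 116.77 ft.
Total head at BH-12: h = z + ψ = 1034.18 + 116.77 = 1150.95 ft.
Head difference: h(BH-9) − h(BH-12) = 1143.23 − 1150.95 = -7.72 ft.
Hydraulic gradient: i = |Δh| / L = 7.72 / 4037 = 0.00191.

i ≈ 0.00191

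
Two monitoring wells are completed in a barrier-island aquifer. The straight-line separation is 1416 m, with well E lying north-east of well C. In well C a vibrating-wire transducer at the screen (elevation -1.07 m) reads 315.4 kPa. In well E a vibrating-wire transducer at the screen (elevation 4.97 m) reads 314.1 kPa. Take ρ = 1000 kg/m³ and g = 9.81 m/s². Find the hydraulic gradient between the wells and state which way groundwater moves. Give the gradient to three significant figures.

Pressure head at well C: ψ = P/(ρg) = 315.4×1000 / (1000 × 9.81) = 32.15 m.
Total head at well C: h = z + ψ = -1.07 + 32.15 = 31.08 m.
Pressure head at well E: ψ = P/(ρg) = 314.1×1000 / (1000 × 9.81) = 32.02 m.
Total head at well E: h = z + ψ = 4.97 + 32.02 = 36.99 m.
Head difference: h(well C) − h(well E) = 31.08 − 36.99 = -5.91 m.
Hydraulic gradient: i = |Δh| / L = 5.91 / 1416 = 0.00417.
Flow is from higher to lower head: from well E toward well C, i.e. toward the south-west.

i ≈ 0.00417; groundwater flows toward the south-west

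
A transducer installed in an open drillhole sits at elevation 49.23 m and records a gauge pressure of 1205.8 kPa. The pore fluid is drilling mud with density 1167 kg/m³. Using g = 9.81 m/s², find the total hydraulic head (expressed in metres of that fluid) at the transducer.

h ≈ 154.56 m

ψ = P/(ρg) = 1205.8×1000 / (1167 × 9.81) = 105.33 m.
h = z + ψ = 49.23 + 105.33 = 154.56 m.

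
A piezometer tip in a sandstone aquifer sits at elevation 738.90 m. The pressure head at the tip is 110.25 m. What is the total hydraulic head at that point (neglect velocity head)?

h = z + ψ = 738.90 + 110.25 = 849.15 m.

h ≈ 849.15 m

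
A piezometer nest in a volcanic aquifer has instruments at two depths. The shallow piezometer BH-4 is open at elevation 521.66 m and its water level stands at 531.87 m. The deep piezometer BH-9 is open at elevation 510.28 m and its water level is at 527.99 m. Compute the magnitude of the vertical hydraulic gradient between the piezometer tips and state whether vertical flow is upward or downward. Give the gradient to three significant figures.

|i_v| ≈ 0.341; vertical flow is downward

Total head at BH-4: h = 531.87 m (water level in the standpipe).
Total head at BH-9: h = 527.99 m.
Δh = h(BH-4) − h(BH-9) = 531.87 − 527.99 = 3.88 m.
Vertical separation Δz = 521.66 − 510.28 = 11.38 m.
|i_v| = |Δh| / Δz = 3.88 / 11.38 = 0.341.
Head is higher in the shallow piezometer, so vertical flow is downward (recharge condition).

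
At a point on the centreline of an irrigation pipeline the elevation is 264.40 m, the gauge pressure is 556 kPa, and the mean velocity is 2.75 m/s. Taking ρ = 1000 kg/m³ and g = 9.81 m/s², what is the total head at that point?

h ≈ 321.46 m

Pressure head ψ = P/(ρg) = 556×1000 / (1000 × 9.81) = 56.68 m.
Velocity head = v²/(2g) = 2.75² / (2 × 9.81) = 0.385 m.
h = z + ψ + v²/(2g) = 264.40 + 56.68 + 0.385 = 321.46 m.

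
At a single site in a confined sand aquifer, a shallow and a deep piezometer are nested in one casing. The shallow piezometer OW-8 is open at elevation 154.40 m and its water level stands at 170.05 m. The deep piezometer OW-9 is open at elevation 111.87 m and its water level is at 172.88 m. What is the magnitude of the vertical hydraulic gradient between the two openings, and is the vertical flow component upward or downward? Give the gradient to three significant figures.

|i_v| ≈ 0.0665; vertical flow is upward

Total head at OW-8: h = 170.05 m (water level in the standpipe).
Total head at OW-9: h = 172.88 m.
Δh = h(OW-8) − h(OW-9) = 170.05 − 172.88 = -2.83 m.
Vertical separation Δz = 154.40 − 111.87 = 42.53 m.
|i_v| = |Δh| / Δz = 2.83 / 42.53 = 0.0665.
Head is higher in the deep piezometer, so vertical flow is upward (discharge condition).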